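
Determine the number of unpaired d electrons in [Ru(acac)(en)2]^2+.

Summing ligand charges against the +2 overall charge gives an oxidation state of +3 for ruthenium.
Group 8 minus oxidation state 3 gives a d⁵ configuration.
Counting donor atoms: 1×acetylacetonate (bidentate) → 2 donors; 2×ethylenediamine (bidentate) → 4 donors. Coordination number = 6.
The spin state decides the count: a 4d ion has a large Δₒ and is invariably low-spin.
An octahedral low-spin d⁵ ion is t₂g⁵e_g⁰, giving 1 unpaired electron.

1 unpaired electron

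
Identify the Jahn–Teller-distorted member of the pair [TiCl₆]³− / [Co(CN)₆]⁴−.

[TiCl₆]³−: Ligand charges: each chloride is −1. With an overall charge of −3 the titanium centre must be in the +3 oxidation state. Ti sits in group 4, so the d-electron count is 4 − 3 = 1. The d¹ configuration leaves the e_g set evenly filled (or empty) — no strong Jahn–Teller driving force.
[Co(CN)₆]⁴−: Each cyanide is −1; balancing the −4 overall charge requires Co(II). Group 9 minus oxidation state 2 gives a d⁷ configuration. Cyanide is a strong-field ligand (high in the spectrochemical series) for a first-row metal, so the complex is low-spin. The t₂g⁶e_g¹ (low-spin) configuration has an unevenly filled e_g set; the Jahn–Teller theorem predicts a tetragonal distortion (typically axial elongation) to lift the degeneracy.

[Co(CN)₆]⁴−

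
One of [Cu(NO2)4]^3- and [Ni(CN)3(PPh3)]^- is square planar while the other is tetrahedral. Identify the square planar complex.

For [Cu(NO2)4]^3-: Ligand charges: each nitro (N-bound nitrite) is −1. With an overall charge of −3 the copper centre must be in the +1 oxidation state. Cu sits in group 11, so the d-electron count is 11 − 1 = 10. A d¹⁰ ion has no crystal-field stabilisation preference between square planar and tetrahedral, so four ligands adopt the sterically favoured tetrahedral geometry. → tetrahedral.
For [Ni(CN)3(PPh3)]^-: Summing ligand charges against the −1 overall charge gives an oxidation state of +2 for nickel. Nickel is a group-10 element; Ni(II) is therefore d⁸. Cyanide and triphenylphosphine are strong-field ligands (high in the spectrochemical series). A 3d d⁸ ion with strong-field ligands gains enough CFSE to favour square planar over tetrahedral. → square planar.

[Ni(CN)3(PPh3)]^-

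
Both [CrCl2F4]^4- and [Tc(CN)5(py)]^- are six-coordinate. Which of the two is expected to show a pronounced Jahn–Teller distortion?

[CrCl2F4]^4-: Each chloride is −1; each fluoride is −1; balancing the −4 overall charge requires Cr(II). Group 6 minus oxidation state 2 gives a d⁴ configuration. Chloride and fluoride are weak-field ligands for a first-row metal, so the complex is high-spin. The t₂g³e_g¹ (high-spin) configuration has an unevenly filled e_g set; the Jahn–Teller theorem predicts a tetragonal distortion (typically axial elongation) to lift the degeneracy.
[Tc(CN)5(py)]^-: Summing ligand charges against the −1 overall charge gives an oxidation state of +4 for technetium. Group 7 minus oxidation state 4 gives a d³ configuration. The d³ configuration leaves the e_g set evenly filled (or empty) — no strong Jahn–Teller driving force.

[CrCl2F4]^4-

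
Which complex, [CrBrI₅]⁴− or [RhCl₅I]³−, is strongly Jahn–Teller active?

[CrBrI₅]⁴−

[CrBrI₅]⁴−: Summing ligand charges against the −4 overall charge gives an oxidation state of +2 for chromium. Group 6 minus oxidation state 2 gives a d⁴ configuration. Bromide and iodide are weak-field ligands for a first-row metal, so the complex is high-spin. The t₂g³e_g¹ (high-spin) configuration has an unevenly filled e_g set; the Jahn–Teller theorem predicts a tetragonal distortion (typically axial elongation) to lift the degeneracy.
[RhCl₅I]³−: Summing ligand charges against the −3 overall charge gives an oxidation state of +3 for rhodium. Group 9 minus oxidation state 3 gives a d⁶ configuration. A 4d ion has a large Δₒ and is invariably low-spin. The d⁶ configuration leaves the e_g set evenly filled (or empty) — no strong Jahn–Teller driving force.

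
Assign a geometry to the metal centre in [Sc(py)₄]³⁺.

tetrahedral

Ligand charges: pyridine is neutral. With an overall charge of +3 the scandium centre must be in the +3 oxidation state.
Scandium is a group-3 element; Sc(III) is therefore d⁰.
Coordination number: 4.
A d⁰ ion has no crystal-field stabilisation preference between square planar and tetrahedral, so four ligands adopt the sterically favoured tetrahedral geometry.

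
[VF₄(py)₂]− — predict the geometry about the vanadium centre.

octahedral

Ligand charges: each fluoride is −1; pyridine is neutral. With an overall charge of −1 the vanadium centre must be in the +3 oxidation state.
Vanadium is a group-5 element; V(III) is therefore d².
Coordination number: 6.
Six donors around a single metal centre give an octahedral coordination sphere.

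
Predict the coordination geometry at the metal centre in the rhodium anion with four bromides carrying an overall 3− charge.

square planar

Summing ligand charges against the −3 overall charge gives an oxidation state of +1 for rhodium.
Group 9 minus oxidation state 1 gives a d⁸ configuration.
Coordination number: 4.
A 4d d⁸ ion has a large crystal-field splitting; square planar leaves the high-energy d_{x²−y²} orbital empty and maximises CFSE.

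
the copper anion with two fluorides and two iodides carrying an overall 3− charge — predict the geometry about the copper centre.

Summing ligand charges against the −3 overall charge gives an oxidation state of +1 for copper.
Copper is a group-11 element; Cu(I) is therefore d¹⁰.
With 4 monodentate ligands the coordination number is 4.
A d¹⁰ ion has no crystal-field stabilisation preference between square planar and tetrahedral, so four ligands adopt the sterically favoured tetrahedral geometry.

tetrahedral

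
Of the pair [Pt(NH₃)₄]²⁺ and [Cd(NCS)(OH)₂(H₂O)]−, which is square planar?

[Pt(NH₃)₄]²⁺

For [Pt(NH₃)₄]²⁺: Summing ligand charges against the +2 overall charge gives an oxidation state of +2 for platinum. Pt sits in group 10, so the d-electron count is 10 − 2 = 8. A 5d d⁸ ion has a large crystal-field splitting; square planar leaves the high-energy d_{x²−y²} orbital empty and maximises CFSE. → square planar.
For [Cd(NCS)(OH)₂(H₂O)]−: Each isothiocyanate is −1; each hydroxide is −1; water is neutral; balancing the −1 overall charge requires Cd(II). Cd sits in group 12, so the d-electron count is 12 − 2 = 10. A d¹⁰ ion has no crystal-field stabilisation preference between square planar and tetrahedral, so four ligands adopt the sterically favoured tetrahedral geometry. → tetrahedral.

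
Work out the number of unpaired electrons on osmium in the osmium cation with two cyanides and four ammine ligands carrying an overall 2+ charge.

2 unpaired electrons

Ligand charges: each cyanide is −1; ammonia is neutral. With an overall charge of +2 the osmium centre must be in the +4 oxidation state.
Group 8 minus oxidation state 4 gives a d⁴ configuration.
The spin state decides the count: a 5d ion has a large Δₒ and is invariably low-spin.
An octahedral low-spin d⁴ ion is t₂g⁴e_g⁰, giving 2 unpaired electrons.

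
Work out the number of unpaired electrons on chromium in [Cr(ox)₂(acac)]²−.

Summing ligand charges against the −2 overall charge gives an oxidation state of +3 for chromium.
Cr sits in group 6, so the d-electron count is 6 − 3 = 3.
Counting donor atoms: 2×oxalate (bidentate) → 4 donors; 1×acetylacetonate (bidentate) → 2 donors. Coordination number = 6.
In an octahedral field the d³ configuration is t₂g³e_g⁰ (only one arrangement possible), giving 3 unpaired electrons.

3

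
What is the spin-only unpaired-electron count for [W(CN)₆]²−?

2

Summing ligand charges against the −2 overall charge gives an oxidation state of +4 for tungsten.
W sits in group 6, so the d-electron count is 6 − 4 = 2.
In an octahedral field the d² configuration is t₂g²e_g⁰ (only one arrangement possible), giving 2 unpaired electrons.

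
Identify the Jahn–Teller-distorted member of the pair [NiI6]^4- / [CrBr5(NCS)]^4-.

[CrBr5(NCS)]^4-

[NiI6]^4-: Each iodide is −1; balancing the −4 overall charge requires Ni(II). Group 10 minus oxidation state 2 gives a d⁸ configuration. The d⁸ configuration leaves the e_g set evenly filled (or empty) — no strong Jahn–Teller driving force.
[CrBr5(NCS)]^4-: Summing ligand charges against the −4 overall charge gives an oxidation state of +2 for chromium. Cr sits in group 6, so the d-electron count is 6 − 2 = 4. Bromide and isothiocyanate are weak-field ligands for a first-row metal, so the complex is high-spin. The t₂g³e_g¹ (high-spin) configuration has an unevenly filled e_g set; the Jahn–Teller theorem predicts a tetragonal distortion (typically axial elongation) to lift the degeneracy.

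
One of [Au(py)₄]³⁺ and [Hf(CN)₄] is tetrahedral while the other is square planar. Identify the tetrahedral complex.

For [Au(py)₄]³⁺: Pyridine is neutral; balancing the +3 overall charge requires Au(III). Au sits in group 11, so the d-electron count is 11 − 3 = 8. A 5d d⁸ ion has a large crystal-field splitting; square planar leaves the high-energy d_{x²−y²} orbital empty and maximises CFSE. → square planar.
For [Hf(CN)₄]: Ligand charges: each cyanide is −1. With an overall charge of 0 the hafnium centre must be in the +4 oxidation state. Group 4 minus oxidation state 4 gives a d⁰ configuration. A d⁰ ion has no crystal-field stabilisation preference between square planar and tetrahedral, so four ligands adopt the sterically favoured tetrahedral geometry. → tetrahedral.

[Hf(CN)₄]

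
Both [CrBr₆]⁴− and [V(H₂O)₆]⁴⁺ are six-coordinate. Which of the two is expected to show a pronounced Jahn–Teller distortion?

[CrBr₆]⁴−

[CrBr₆]⁴−: Each bromide is −1; balancing the −4 overall charge requires Cr(II). Cr sits in group 6, so the d-electron count is 6 − 2 = 4. Bromide is a weak-field ligand for a first-row metal, so the complex is high-spin. The t₂g³e_g¹ (high-spin) configuration has an unevenly filled e_g set; the Jahn–Teller theorem predicts a tetragonal distortion (typically axial elongation) to lift the degeneracy.
[V(H₂O)₆]⁴⁺: Summing ligand charges against the +4 overall charge gives an oxidation state of +4 for vanadium. Vanadium is a group-5 element; V(IV) is therefore d¹. The d¹ configuration leaves the e_g set evenly filled (or empty) — no strong Jahn–Teller driving force.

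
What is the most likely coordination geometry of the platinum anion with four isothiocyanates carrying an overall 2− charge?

square planar

Ligand charges: each isothiocyanate is −1. With an overall charge of −2 the platinum centre must be in the +2 oxidation state.
Platinum is a group-10 element; Pt(II) is therefore d⁸.
Coordination number: 4.
A 5d d⁸ ion has a large crystal-field splitting; square planar leaves the high-energy d_{x²−y²} orbital empty and maximises CFSE.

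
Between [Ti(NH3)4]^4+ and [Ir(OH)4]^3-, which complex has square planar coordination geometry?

For [Ti(NH3)4]^4+: Ligand charges: ammonia is neutral. With an overall charge of +4 the titanium centre must be in the +4 oxidation state. Ti sits in group 4, so the d-electron count is 4 − 4 = 0. A d⁰ ion has no crystal-field stabilisation preference between square planar and tetrahedral, so four ligands adopt the sterically favoured tetrahedral geometry. → tetrahedral.
For [Ir(OH)4]^3-: Each hydroxide is −1; balancing the −3 overall charge requires Ir(I). Ir sits in group 9, so the d-electron count is 9 − 1 = 8. A 5d d⁸ ion has a large crystal-field splitting; square planar leaves the high-energy d_{x²−y²} orbital empty and maximises CFSE. → square planar.

[Ir(OH)4]^3-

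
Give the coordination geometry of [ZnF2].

linear

Ligand charges: each fluoride is −1. With an overall charge of 0 the zinc centre must be in the +2 oxidation state.
Zn sits in group 12, so the d-electron count is 12 − 2 = 10.
With 2 monodentate ligands the coordination number is 2.
A d¹⁰ ion with only two ligands adopts a linear arrangement (sp hybridisation; no CFSE preference).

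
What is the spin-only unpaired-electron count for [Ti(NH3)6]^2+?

Ligand charges: ammonia is neutral. With an overall charge of +2 the titanium centre must be in the +2 oxidation state.
Titanium is a group-4 element; Ti(II) is therefore d².
In an octahedral field the d² configuration is t₂g²e_g⁰ (only one arrangement possible), giving 2 unpaired electrons.

2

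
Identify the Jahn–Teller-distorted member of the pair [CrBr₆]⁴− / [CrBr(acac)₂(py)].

[CrBr₆]⁴−: Ligand charges: each bromide is −1. With an overall charge of −4 the chromium centre must be in the +2 oxidation state. Group 6 minus oxidation state 2 gives a d⁴ configuration. Bromide is a weak-field ligand for a first-row metal, so the complex is high-spin. The t₂g³e_g¹ (high-spin) configuration has an unevenly filled e_g set; the Jahn–Teller theorem predicts a tetragonal distortion (typically axial elongation) to lift the degeneracy.
[CrBr(acac)₂(py)]: Summing ligand charges against the 0 overall charge gives an oxidation state of +3 for chromium. Cr sits in group 6, so the d-electron count is 6 − 3 = 3. The d³ configuration leaves the e_g set evenly filled (or empty) — no strong Jahn–Teller driving force.

[CrBr₆]⁴−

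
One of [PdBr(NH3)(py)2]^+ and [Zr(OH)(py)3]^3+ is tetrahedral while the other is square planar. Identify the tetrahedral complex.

For [PdBr(NH3)(py)2]^+: Summing ligand charges against the +1 overall charge gives an oxidation state of +2 for palladium. Pd sits in group 10, so the d-electron count is 10 − 2 = 8. A 4d d⁸ ion has a large crystal-field splitting; square planar leaves the high-energy d_{x²−y²} orbital empty and maximises CFSE. → square planar.
For [Zr(OH)(py)3]^3+: Each hydroxide is −1; pyridine is neutral; balancing the +3 overall charge requires Zr(IV). Zirconium is a group-4 element; Zr(IV) is therefore d⁰. A d⁰ ion has no crystal-field stabilisation preference between square planar and tetrahedral, so four ligands adopt the sterically favoured tetrahedral geometry. → tetrahedral.

[Zr(OH)(py)3]^3+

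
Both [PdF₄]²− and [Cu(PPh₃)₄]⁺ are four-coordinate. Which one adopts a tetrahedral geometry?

For [PdF₄]²−: Summing ligand charges against the −2 overall charge gives an oxidation state of +2 for palladium. Palladium is a group-10 element; Pd(II) is therefore d⁸. A 4d d⁸ ion has a large crystal-field splitting; square planar leaves the high-energy d_{x²−y²} orbital empty and maximises CFSE. → square planar.
For [Cu(PPh₃)₄]⁺: Triphenylphosphine is neutral; balancing the +1 overall charge requires Cu(I). Copper is a group-11 element; Cu(I) is therefore d¹⁰. A d¹⁰ ion has no crystal-field stabilisation preference between square planar and tetrahedral, so four ligands adopt the sterically favoured tetrahedral geometry. → tetrahedral.

[Cu(PPh₃)₄]⁺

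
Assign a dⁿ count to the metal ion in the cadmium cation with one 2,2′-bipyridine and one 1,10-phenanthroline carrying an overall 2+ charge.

d10

Summing ligand charges against the +2 overall charge gives an oxidation state of +2 for cadmium.
Cd sits in group 12, so the d-electron count is 12 − 2 = 10.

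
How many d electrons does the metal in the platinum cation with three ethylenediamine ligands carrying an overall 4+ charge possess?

Ligand charges: ethylenediamine is neutral. With an overall charge of +4 the platinum centre must be in the +4 oxidation state.
Pt sits in group 10, so the d-electron count is 10 − 4 = 6.

d6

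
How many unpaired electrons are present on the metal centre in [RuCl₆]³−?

1 unpaired electron

Each chloride is −1; balancing the −3 overall charge requires Ru(III).
Ru sits in group 8, so the d-electron count is 8 − 3 = 5.
The spin state decides the count: a 4d ion has a large Δₒ and is invariably low-spin.
An octahedral low-spin d⁵ ion is t₂g⁵e_g⁰, giving 1 unpaired electron.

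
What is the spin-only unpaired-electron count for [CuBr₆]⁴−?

Summing ligand charges against the −4 overall charge gives an oxidation state of +2 for copper.
Copper is a group-11 element; Cu(II) is therefore d⁹.
In an octahedral field the d⁹ configuration is t₂g⁶e_g³ (only one arrangement possible), giving 1 unpaired electron.

1 unpaired electron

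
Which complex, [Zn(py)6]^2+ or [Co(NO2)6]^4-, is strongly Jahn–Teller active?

[Co(NO2)6]^4-

[Zn(py)6]^2+: Pyridine is neutral; balancing the +2 overall charge requires Zn(II). Zn sits in group 12, so the d-electron count is 12 − 2 = 10. The d¹⁰ configuration leaves the e_g set evenly filled (or empty) — no strong Jahn–Teller driving force.
[Co(NO2)6]^4-: Each nitro (N-bound nitrite) is −1; balancing the −4 overall charge requires Co(II). Group 9 minus oxidation state 2 gives a d⁷ configuration. Nitro (N-bound nitrite) is a strong-field ligand (high in the spectrochemical series) for a first-row metal, so the complex is low-spin. The t₂g⁶e_g¹ (low-spin) configuration has an unevenly filled e_g set; the Jahn–Teller theorem predicts a tetragonal distortion (typically axial elongation) to lift the degeneracy.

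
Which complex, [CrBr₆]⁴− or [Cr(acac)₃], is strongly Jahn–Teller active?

[CrBr₆]⁴−

[CrBr₆]⁴−: Each bromide is −1; balancing the −4 overall charge requires Cr(II). Cr sits in group 6, so the d-electron count is 6 − 2 = 4. Bromide is a weak-field ligand for a first-row metal, so the complex is high-spin. The t₂g³e_g¹ (high-spin) configuration has an unevenly filled e_g set; the Jahn–Teller theorem predicts a tetragonal distortion (typically axial elongation) to lift the degeneracy.
[Cr(acac)₃]: Summing ligand charges against the 0 overall charge gives an oxidation state of +3 for chromium. Group 6 minus oxidation state 3 gives a d³ configuration. The d³ configuration leaves the e_g set evenly filled (or empty) — no strong Jahn–Teller driving force.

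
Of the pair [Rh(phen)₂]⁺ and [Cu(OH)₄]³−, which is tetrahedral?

[Cu(OH)₄]³−

For [Rh(phen)₂]⁺: Summing ligand charges against the +1 overall charge gives an oxidation state of +1 for rhodium. Rh sits in group 9, so the d-electron count is 9 − 1 = 8. A 4d d⁸ ion has a large crystal-field splitting; square planar leaves the high-energy d_{x²−y²} orbital empty and maximises CFSE. → square planar.
For [Cu(OH)₄]³−: Each hydroxide is −1; balancing the −3 overall charge requires Cu(I). Group 11 minus oxidation state 1 gives a d¹⁰ configuration. A d¹⁰ ion has no crystal-field stabilisation preference between square planar and tetrahedral, so four ligands adopt the sterically favoured tetrahedral geometry. → tetrahedral.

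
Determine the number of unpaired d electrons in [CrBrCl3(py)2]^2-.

4 unpaired electrons

Ligand charges: each bromide is −1; each chloride is −1; pyridine is neutral. With an overall charge of −2 the chromium centre must be in the +2 oxidation state.
Cr sits in group 6, so the d-electron count is 6 − 2 = 4.
The spin state decides the count: Bromide and chloride are weak-field ligands for a first-row metal, so the complex is high-spin.
An octahedral high-spin d⁴ ion is t₂g³e_g¹, giving 4 unpaired electrons.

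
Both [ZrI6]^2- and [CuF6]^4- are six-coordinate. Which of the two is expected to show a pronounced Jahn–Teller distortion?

[ZrI6]^2-: Each iodide is −1; balancing the −2 overall charge requires Zr(IV). Group 4 minus oxidation state 4 gives a d⁰ configuration. The d⁰ configuration leaves the e_g set evenly filled (or empty) — no strong Jahn–Teller driving force.
[CuF6]^4-: Ligand charges: each fluoride is −1. With an overall charge of −4 the copper centre must be in the +2 oxidation state. Group 11 minus oxidation state 2 gives a d⁹ configuration. The t₂g⁶e_g³ configuration has an unevenly filled e_g set; the Jahn–Teller theorem predicts a tetragonal distortion (typically axial elongation) to lift the degeneracy.

[CuF6]^4-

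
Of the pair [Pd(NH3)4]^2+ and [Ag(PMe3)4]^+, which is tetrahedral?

For [Pd(NH3)4]^2+: Ammonia is neutral; balancing the +2 overall charge requires Pd(II). Palladium is a group-10 element; Pd(II) is therefore d⁸. A 4d d⁸ ion has a large crystal-field splitting; square planar leaves the high-energy d_{x²−y²} orbital empty and maximises CFSE. → square planar.
For [Ag(PMe3)4]^+: Ligand charges: trimethylphosphine is neutral. With an overall charge of +1 the silver centre must be in the +1 oxidation state. Ag sits in group 11, so the d-electron count is 11 − 1 = 10. A d¹⁰ ion has no crystal-field stabilisation preference between square planar and tetrahedral, so four ligands adopt the sterically favoured tetrahedral geometry. → tetrahedral.

[Ag(PMe3)4]^+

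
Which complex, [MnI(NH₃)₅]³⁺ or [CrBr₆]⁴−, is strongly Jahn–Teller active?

[CrBr₆]⁴−

[MnI(NH₃)₅]³⁺: Ligand charges: each iodide is −1; ammonia is neutral. With an overall charge of +3 the manganese centre must be in the +4 oxidation state. Manganese is a group-7 element; Mn(IV) is therefore d³. The d³ configuration leaves the e_g set evenly filled (or empty) — no strong Jahn–Teller driving force.
[CrBr₆]⁴−: Each bromide is −1; balancing the −4 overall charge requires Cr(II). Cr sits in group 6, so the d-electron count is 6 − 2 = 4. Bromide is a weak-field ligand for a first-row metal, so the complex is high-spin. The t₂g³e_g¹ (high-spin) configuration has an unevenly filled e_g set; the Jahn–Teller theorem predicts a tetragonal distortion (typically axial elongation) to lift the degeneracy.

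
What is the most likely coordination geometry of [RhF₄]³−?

square planar

Summing ligand charges against the −3 overall charge gives an oxidation state of +1 for rhodium.
Rh sits in group 9, so the d-electron count is 9 − 1 = 8.
With 4 monodentate ligands the coordination number is 4.
A 4d d⁸ ion has a large crystal-field splitting; square planar leaves the high-energy d_{x²−y²} orbital empty and maximises CFSE.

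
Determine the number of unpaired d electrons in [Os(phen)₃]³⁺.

1

Summing ligand charges against the +3 overall charge gives an oxidation state of +3 for osmium.
Os sits in group 8, so the d-electron count is 8 − 3 = 5.
Counting donor atoms: 3×1,10-phenanthroline (bidentate) → 6 donors. Coordination number = 6.
The spin state decides the count: a 5d ion has a large Δₒ and is invariably low-spin.
An octahedral low-spin d⁵ ion is t₂g⁵e_g⁰, giving 1 unpaired electron.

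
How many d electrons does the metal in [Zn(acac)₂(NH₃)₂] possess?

d10

Each acetylacetonate is −1; ammonia is neutral; balancing the 0 overall charge requires Zn(II).
Zn sits in group 12, so the d-electron count is 12 − 2 = 10.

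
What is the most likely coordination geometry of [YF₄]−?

tetrahedral

Summing ligand charges against the −1 overall charge gives an oxidation state of +3 for yttrium.
Y sits in group 3, so the d-electron count is 3 − 3 = 0.
With 4 monodentate ligands the coordination number is 4.
A d⁰ ion has no crystal-field stabilisation preference between square planar and tetrahedral, so four ligands adopt the sterically favoured tetrahedral geometry.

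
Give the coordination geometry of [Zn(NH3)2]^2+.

linear

Summing ligand charges against the +2 overall charge gives an oxidation state of +2 for zinc.
Zn sits in group 12, so the d-electron count is 12 − 2 = 10.
With 2 monodentate ligands the coordination number is 2.
A d¹⁰ ion with only two ligands adopts a linear arrangement (sp hybridisation; no CFSE preference).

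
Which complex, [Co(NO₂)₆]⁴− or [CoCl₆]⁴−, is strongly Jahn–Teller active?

[Co(NO₂)₆]⁴−

[Co(NO₂)₆]⁴−: Ligand charges: each nitro (N-bound nitrite) is −1. With an overall charge of −4 the cobalt centre must be in the +2 oxidation state. Co sits in group 9, so the d-electron count is 9 − 2 = 7. Nitro (N-bound nitrite) is a strong-field ligand (high in the spectrochemical series) for a first-row metal, so the complex is low-spin. The t₂g⁶e_g¹ (low-spin) configuration has an unevenly filled e_g set; the Jahn–Teller theorem predicts a tetragonal distortion (typically axial elongation) to lift the degeneracy.
[CoCl₆]⁴−: Summing ligand charges against the −4 overall charge gives an oxidation state of +2 for cobalt. Group 9 minus oxidation state 2 gives a d⁷ configuration. Chloride is a weak-field ligand for a first-row metal, so the complex is high-spin. The d⁷ configuration leaves the e_g set evenly filled (or empty) — no strong Jahn–Teller driving force.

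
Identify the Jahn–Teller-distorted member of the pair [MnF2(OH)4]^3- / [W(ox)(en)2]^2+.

[MnF2(OH)4]^3-

[MnF2(OH)4]^3-: Each fluoride is −1; each hydroxide is −1; balancing the −3 overall charge requires Mn(III). Group 7 minus oxidation state 3 gives a d⁴ configuration. Fluoride and hydroxide are weak-field ligands for a first-row metal, so the complex is high-spin. The t₂g³e_g¹ (high-spin) configuration has an unevenly filled e_g set; the Jahn–Teller theorem predicts a tetragonal distortion (typically axial elongation) to lift the degeneracy.
[W(ox)(en)2]^2+: Each oxalate is −2; ethylenediamine is neutral; balancing the +2 overall charge requires W(IV). W sits in group 6, so the d-electron count is 6 − 4 = 2. The d² configuration leaves the e_g set evenly filled (or empty) — no strong Jahn–Teller driving force.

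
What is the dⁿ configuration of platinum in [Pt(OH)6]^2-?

d⁶

Each hydroxide is −1; balancing the −2 overall charge requires Pt(IV).
Group 10 minus oxidation state 4 gives a d⁶ configuration.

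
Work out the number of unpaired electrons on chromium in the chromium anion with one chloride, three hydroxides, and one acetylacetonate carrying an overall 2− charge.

3

Ligand charges: each chloride is −1; each hydroxide is −1; each acetylacetonate is −1. With an overall charge of −2 the chromium centre must be in the +3 oxidation state.
Group 6 minus oxidation state 3 gives a d³ configuration.
Counting donor atoms: 1×chloride (monodentate) → 1 donor; 3×hydroxide (monodentate) → 3 donors; 1×acetylacetonate (bidentate) → 2 donors. Coordination number = 6.
In an octahedral field the d³ configuration is t₂g³e_g⁰ (only one arrangement possible), giving 3 unpaired electrons.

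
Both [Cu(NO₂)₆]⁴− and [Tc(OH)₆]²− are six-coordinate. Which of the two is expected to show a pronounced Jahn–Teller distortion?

[Cu(NO₂)₆]⁴−: Ligand charges: each nitro (N-bound nitrite) is −1. With an overall charge of −4 the copper centre must be in the +2 oxidation state. Cu sits in group 11, so the d-electron count is 11 − 2 = 9. The t₂g⁶e_g³ configuration has an unevenly filled e_g set; the Jahn–Teller theorem predicts a tetragonal distortion (typically axial elongation) to lift the degeneracy.
[Tc(OH)₆]²−: Summing ligand charges against the −2 overall charge gives an oxidation state of +4 for technetium. Group 7 minus oxidation state 4 gives a d³ configuration. The d³ configuration leaves the e_g set evenly filled (or empty) — no strong Jahn–Teller driving force.

[Cu(NO₂)₆]⁴−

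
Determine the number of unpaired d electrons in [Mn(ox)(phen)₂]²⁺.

Summing ligand charges against the +2 overall charge gives an oxidation state of +4 for manganese.
Mn sits in group 7, so the d-electron count is 7 − 4 = 3.
Counting donor atoms: 1×oxalate (bidentate) → 2 donors; 2×1,10-phenanthroline (bidentate) → 4 donors. Coordination number = 6.
In an octahedral field the d³ configuration is t₂g³e_g⁰ (only one arrangement possible), giving 3 unpaired electrons.

3 unpaired electrons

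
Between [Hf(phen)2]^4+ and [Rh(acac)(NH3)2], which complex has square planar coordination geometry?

For [Hf(phen)2]^4+: 1,10-phenanthroline is neutral; balancing the +4 overall charge requires Hf(IV). Group 4 minus oxidation state 4 gives a d⁰ configuration. A d⁰ ion has no crystal-field stabilisation preference between square planar and tetrahedral, so four ligands adopt the sterically favoured tetrahedral geometry. → tetrahedral.
For [Rh(acac)(NH3)2]: Each acetylacetonate is −1; ammonia is neutral; balancing the 0 overall charge requires Rh(I). Group 9 minus oxidation state 1 gives a d⁸ configuration. A 4d d⁸ ion has a large crystal-field splitting; square planar leaves the high-energy d_{x²−y²} orbital empty and maximises CFSE. → square planar.

[Rh(acac)(NH3)2]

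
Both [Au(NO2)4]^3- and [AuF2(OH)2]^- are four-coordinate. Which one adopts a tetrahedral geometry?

For [Au(NO2)4]^3-: Summing ligand charges against the −3 overall charge gives an oxidation state of +1 for gold. Group 11 minus oxidation state 1 gives a d¹⁰ configuration. A d¹⁰ ion has no crystal-field stabilisation preference between square planar and tetrahedral, so four ligands adopt the sterically favoured tetrahedral geometry. → tetrahedral.
For [AuF2(OH)2]^-: Each fluoride is −1; each hydroxide is −1; balancing the −1 overall charge requires Au(III). Gold is a group-11 element; Au(III) is therefore d⁸. A 5d d⁸ ion has a large crystal-field splitting; square planar leaves the high-energy d_{x²−y²} orbital empty and maximises CFSE. → square planar.

[Au(NO2)4]^3-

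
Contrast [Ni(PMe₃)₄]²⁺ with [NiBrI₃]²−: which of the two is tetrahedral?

For [Ni(PMe₃)₄]²⁺: Trimethylphosphine is neutral; balancing the +2 overall charge requires Ni(II). Nickel is a group-10 element; Ni(II) is therefore d⁸. Trimethylphosphine is a strong-field ligand (high in the spectrochemical series). A 3d d⁸ ion with strong-field ligands gains enough CFSE to favour square planar over tetrahedral. → square planar.
For [NiBrI₃]²−: Summing ligand charges against the −2 overall charge gives an oxidation state of +2 for nickel. Group 10 minus oxidation state 2 gives a d⁸ configuration. Bromide and iodide are weak-field ligands. With weak-field ligands the CFSE gain from square planar is small, so a 3d d⁸ ion takes the sterically preferred tetrahedral geometry. → tetrahedral.

[NiBrI₃]²−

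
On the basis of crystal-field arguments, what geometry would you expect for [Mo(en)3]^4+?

Summing ligand charges against the +4 overall charge gives an oxidation state of +4 for molybdenum.
Molybdenum is a group-6 element; Mo(IV) is therefore d².
Counting donor atoms: 3×ethylenediamine (bidentate) → 6 donors. Coordination number = 6.
Six donors around a single metal centre give an octahedral coordination sphere.

octahedral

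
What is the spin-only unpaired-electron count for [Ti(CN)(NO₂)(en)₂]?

Each cyanide is −1; each nitro (N-bound nitrite) is −1; ethylenediamine is neutral; balancing the 0 overall charge requires Ti(II).
Titanium is a group-4 element; Ti(II) is therefore d².
Counting donor atoms: 1×cyanide (monodentate) → 1 donor; 1×nitro (N-bound nitrite) (monodentate) → 1 donor; 2×ethylenediamine (bidentate) → 4 donors. Coordination number = 6.
In an octahedral field the d² configuration is t₂g²e_g⁰ (only one arrangement possible), giving 2 unpaired electrons.

2 unpaired electrons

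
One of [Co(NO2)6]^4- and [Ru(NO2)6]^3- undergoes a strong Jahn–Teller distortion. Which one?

[Co(NO2)6]^4-: Summing ligand charges against the −4 overall charge gives an oxidation state of +2 for cobalt. Cobalt is a group-9 element; Co(II) is therefore d⁷. Nitro (N-bound nitrite) is a strong-field ligand (high in the spectrochemical series) for a first-row metal, so the complex is low-spin. The t₂g⁶e_g¹ (low-spin) configuration has an unevenly filled e_g set; the Jahn–Teller theorem predicts a tetragonal distortion (typically axial elongation) to lift the degeneracy.
[Ru(NO2)6]^3-: Summing ligand charges against the −3 overall charge gives an oxidation state of +3 for ruthenium. Group 8 minus oxidation state 3 gives a d⁵ configuration. A 4d ion has a large Δₒ and is invariably low-spin. The d⁵ configuration leaves the e_g set evenly filled (or empty) — no strong Jahn–Teller driving force.

[Co(NO2)6]^4-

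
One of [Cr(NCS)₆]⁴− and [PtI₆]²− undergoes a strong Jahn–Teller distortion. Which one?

[Cr(NCS)₆]⁴−

[Cr(NCS)₆]⁴−: Each isothiocyanate is −1; balancing the −4 overall charge requires Cr(II). Group 6 minus oxidation state 2 gives a d⁴ configuration. Isothiocyanate is a weak-field ligand for a first-row metal, so the complex is high-spin. The t₂g³e_g¹ (high-spin) configuration has an unevenly filled e_g set; the Jahn–Teller theorem predicts a tetragonal distortion (typically axial elongation) to lift the degeneracy.
[PtI₆]²−: Summing ligand charges against the −2 overall charge gives an oxidation state of +4 for platinum. Pt sits in group 10, so the d-electron count is 10 − 4 = 6. A 5d ion has a large Δₒ and is invariably low-spin. The d⁶ configuration leaves the e_g set evenly filled (or empty) — no strong Jahn–Teller driving force.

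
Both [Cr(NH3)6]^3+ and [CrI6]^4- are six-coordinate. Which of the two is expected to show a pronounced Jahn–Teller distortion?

[CrI6]^4-

[Cr(NH3)6]^3+: Ligand charges: ammonia is neutral. With an overall charge of +3 the chromium centre must be in the +3 oxidation state. Cr sits in group 6, so the d-electron count is 6 − 3 = 3. The d³ configuration leaves the e_g set evenly filled (or empty) — no strong Jahn–Teller driving force.
[CrI6]^4-: Each iodide is −1; balancing the −4 overall charge requires Cr(II). Chromium is a group-6 element; Cr(II) is therefore d⁴. Iodide is a weak-field ligand for a first-row metal, so the complex is high-spin. The t₂g³e_g¹ (high-spin) configuration has an unevenly filled e_g set; the Jahn–Teller theorem predicts a tetragonal distortion (typically axial elongation) to lift the degeneracy.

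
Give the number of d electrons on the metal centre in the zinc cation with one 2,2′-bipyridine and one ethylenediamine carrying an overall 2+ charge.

d10

2,2′-bipyridine is neutral; ethylenediamine is neutral; balancing the +2 overall charge requires Zn(II).
Zinc is a group-12 element; Zn(II) is therefore d¹⁰.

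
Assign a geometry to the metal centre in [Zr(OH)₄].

Ligand charges: each hydroxide is −1. With an overall charge of 0 the zirconium centre must be in the +4 oxidation state.
Group 4 minus oxidation state 4 gives a d⁰ configuration.
Coordination number: 4.
A d⁰ ion has no crystal-field stabilisation preference between square planar and tetrahedral, so four ligands adopt the sterically favoured tetrahedral geometry.

tetrahedral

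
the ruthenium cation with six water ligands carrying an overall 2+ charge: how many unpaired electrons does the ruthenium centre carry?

Summing ligand charges against the +2 overall charge gives an oxidation state of +2 for ruthenium.
Ruthenium is a group-8 element; Ru(II) is therefore d⁶.
The spin state decides the count: a 4d ion has a large Δₒ and is invariably low-spin.
An octahedral low-spin d⁶ ion is t₂g⁶e_g⁰, giving 0 unpaired electrons.

0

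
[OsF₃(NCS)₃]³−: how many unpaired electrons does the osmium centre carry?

1

Ligand charges: each fluoride is −1; each isothiocyanate is −1. With an overall charge of −3 the osmium centre must be in the +3 oxidation state.
Osmium is a group-8 element; Os(III) is therefore d⁵.
The spin state decides the count: a 5d ion has a large Δₒ and is invariably low-spin.
An octahedral low-spin d⁵ ion is t₂g⁵e_g⁰, giving 1 unpaired electron.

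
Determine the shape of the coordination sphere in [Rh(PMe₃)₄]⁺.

square planar

Ligand charges: trimethylphosphine is neutral. With an overall charge of +1 the rhodium centre must be in the +1 oxidation state.
Group 9 minus oxidation state 1 gives a d⁸ configuration.
Coordination number: 4.
A 4d d⁸ ion has a large crystal-field splitting; square planar leaves the high-energy d_{x²−y²} orbital empty and maximises CFSE.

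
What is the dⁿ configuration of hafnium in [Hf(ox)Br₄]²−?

Summing ligand charges against the −2 overall charge gives an oxidation state of +4 for hafnium.
Hafnium is a group-4 element; Hf(IV) is therefore d⁰.

d0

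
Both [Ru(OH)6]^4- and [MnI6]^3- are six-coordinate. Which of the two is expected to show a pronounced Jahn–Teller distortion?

[MnI6]^3-

[Ru(OH)6]^4-: Summing ligand charges against the −4 overall charge gives an oxidation state of +2 for ruthenium. Group 8 minus oxidation state 2 gives a d⁶ configuration. A 4d ion has a large Δₒ and is invariably low-spin. The d⁶ configuration leaves the e_g set evenly filled (or empty) — no strong Jahn–Teller driving force.
[MnI6]^3-: Each iodide is −1; balancing the −3 overall charge requires Mn(III). Group 7 minus oxidation state 3 gives a d⁴ configuration. Iodide is a weak-field ligand for a first-row metal, so the complex is high-spin. The t₂g³e_g¹ (high-spin) configuration has an unevenly filled e_g set; the Jahn–Teller theorem predicts a tetragonal distortion (typically axial elongation) to lift the degeneracy.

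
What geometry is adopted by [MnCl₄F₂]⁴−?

Summing ligand charges against the −4 overall charge gives an oxidation state of +2 for manganese.
Mn sits in group 7, so the d-electron count is 7 − 2 = 5.
With 6 monodentate ligands the coordination number is 6.
Six donors around a single metal centre give an octahedral coordination sphere.

octahedral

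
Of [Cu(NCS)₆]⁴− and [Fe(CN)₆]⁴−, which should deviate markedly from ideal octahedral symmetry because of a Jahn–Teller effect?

[Cu(NCS)₆]⁴−

[Cu(NCS)₆]⁴−: Summing ligand charges against the −4 overall charge gives an oxidation state of +2 for copper. Copper is a group-11 element; Cu(II) is therefore d⁹. The t₂g⁶e_g³ configuration has an unevenly filled e_g set; the Jahn–Teller theorem predicts a tetragonal distortion (typically axial elongation) to lift the degeneracy.
[Fe(CN)₆]⁴−: Each cyanide is −1; balancing the −4 overall charge requires Fe(II). Iron is a group-8 element; Fe(II) is therefore d⁶. Cyanide is a strong-field ligand (high in the spectrochemical series) for a first-row metal, so the complex is low-spin. The d⁶ configuration leaves the e_g set evenly filled (or empty) — no strong Jahn–Teller driving force.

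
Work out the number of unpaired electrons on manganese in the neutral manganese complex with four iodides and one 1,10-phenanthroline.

3 unpaired electrons

Summing ligand charges against the 0 overall charge gives an oxidation state of +4 for manganese.
Group 7 minus oxidation state 4 gives a d³ configuration.
Counting donor atoms: 4×iodide (monodentate) → 4 donors; 1×1,10-phenanthroline (bidentate) → 2 donors. Coordination number = 6.
In an octahedral field the d³ configuration is t₂g³e_g⁰ (only one arrangement possible), giving 3 unpaired electrons.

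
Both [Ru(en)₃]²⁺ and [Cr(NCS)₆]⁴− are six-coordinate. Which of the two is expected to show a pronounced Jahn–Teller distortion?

[Cr(NCS)₆]⁴−

[Ru(en)₃]²⁺: Summing ligand charges against the +2 overall charge gives an oxidation state of +2 for ruthenium. Ru sits in group 8, so the d-electron count is 8 − 2 = 6. A 4d ion has a large Δₒ and is invariably low-spin. The d⁶ configuration leaves the e_g set evenly filled (or empty) — no strong Jahn–Teller driving force.
[Cr(NCS)₆]⁴−: Each isothiocyanate is −1; balancing the −4 overall charge requires Cr(II). Cr sits in group 6, so the d-electron count is 6 − 2 = 4. Isothiocyanate is a weak-field ligand for a first-row metal, so the complex is high-spin. The t₂g³e_g¹ (high-spin) configuration has an unevenly filled e_g set; the Jahn–Teller theorem predicts a tetragonal distortion (typically axial elongation) to lift the degeneracy.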